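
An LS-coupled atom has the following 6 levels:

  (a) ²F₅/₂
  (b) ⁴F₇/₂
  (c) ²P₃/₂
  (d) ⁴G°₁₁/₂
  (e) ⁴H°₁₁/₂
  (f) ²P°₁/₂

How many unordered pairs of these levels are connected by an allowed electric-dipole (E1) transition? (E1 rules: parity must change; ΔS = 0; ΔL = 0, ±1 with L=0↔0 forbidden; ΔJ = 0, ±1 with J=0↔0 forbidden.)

1

(a)–(b): forbidden (parity, ΔS).
(a)–(c): forbidden (parity, ΔL).
(a)–(d): forbidden (ΔS, ΔJ).
(a)–(e): forbidden (ΔS, ΔL, ΔJ).
(a)–(f): forbidden (ΔL, ΔJ).
(b)–(c): forbidden (parity, ΔS, ΔL, ΔJ).
(b)–(d): forbidden (ΔJ).
(b)–(e): forbidden (ΔL, ΔJ).
(b)–(f): forbidden (ΔS, ΔL, ΔJ).
(c)–(d): forbidden (ΔS, ΔL, ΔJ).
(c)–(e): forbidden (ΔS, ΔL, ΔJ).
(c)–(f): allowed.
(d)–(e): forbidden (parity).
(d)–(f): forbidden (parity, ΔS, ΔL, ΔJ).
(e)–(f): forbidden (parity, ΔS, ΔL, ΔJ).
Allowed pairs: 1 of 15.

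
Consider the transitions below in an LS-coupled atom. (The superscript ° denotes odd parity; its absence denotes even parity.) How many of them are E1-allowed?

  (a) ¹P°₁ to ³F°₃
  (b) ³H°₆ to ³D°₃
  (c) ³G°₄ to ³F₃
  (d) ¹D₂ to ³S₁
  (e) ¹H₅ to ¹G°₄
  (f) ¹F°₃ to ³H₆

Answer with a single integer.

(a) forbidden (parity, ΔS, ΔL, ΔJ fail)
(b) forbidden (parity, ΔL, ΔJ fail)
(c) allowed
(d) forbidden (parity, ΔS, ΔL fail)
(e) allowed
(f) forbidden (ΔS, ΔL, ΔJ fail)
Total allowed: 2 of 6.

2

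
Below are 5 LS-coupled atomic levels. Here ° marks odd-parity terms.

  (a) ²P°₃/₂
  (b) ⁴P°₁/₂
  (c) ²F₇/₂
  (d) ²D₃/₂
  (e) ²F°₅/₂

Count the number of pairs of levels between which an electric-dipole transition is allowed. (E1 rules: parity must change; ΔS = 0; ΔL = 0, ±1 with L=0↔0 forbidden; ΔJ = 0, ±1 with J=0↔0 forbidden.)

3

(a)–(b): forbidden (parity, ΔS).
(a)–(c): forbidden (ΔL, ΔJ).
(a)–(d): allowed.
(a)–(e): forbidden (parity, ΔL).
(b)–(c): forbidden (ΔS, ΔL, ΔJ).
(b)–(d): forbidden (ΔS).
(b)–(e): forbidden (parity, ΔS, ΔL, ΔJ).
(c)–(d): forbidden (parity, ΔJ).
(c)–(e): allowed.
(d)–(e): allowed.
Allowed pairs: 3 of 10.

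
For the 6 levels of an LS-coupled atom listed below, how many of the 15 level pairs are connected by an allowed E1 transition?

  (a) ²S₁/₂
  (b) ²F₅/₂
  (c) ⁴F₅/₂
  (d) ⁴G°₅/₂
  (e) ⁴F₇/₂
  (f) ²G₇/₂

(a)–(b): forbidden (parity, ΔL, ΔJ).
(a)–(c): forbidden (parity, ΔS, ΔL, ΔJ).
(a)–(d): forbidden (ΔS, ΔL, ΔJ).
(a)–(e): forbidden (parity, ΔS, ΔL, ΔJ).
(a)–(f): forbidden (parity, ΔL, ΔJ).
(b)–(c): forbidden (parity, ΔS).
(b)–(d): forbidden (ΔS).
(b)–(e): forbidden (parity, ΔS).
(b)–(f): forbidden (parity).
(c)–(d): allowed.
(c)–(e): forbidden (parity).
(c)–(f): forbidden (parity, ΔS).
(d)–(e): allowed.
(d)–(f): forbidden (ΔS).
(e)–(f): forbidden (parity, ΔS).
Allowed pairs: 2 of 15.

2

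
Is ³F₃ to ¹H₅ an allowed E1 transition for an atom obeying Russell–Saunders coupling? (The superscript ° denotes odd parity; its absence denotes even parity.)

forbidden

Parity must change: even → even — ✗.
ΔJ = 0, ±1 (not J=0↔0): J: 3 → 5, ΔJ = +2 — ✗.
ΔL = 0, ±1 (not L=0↔0): L: 3 → 5, ΔL = +2 — ✗.
ΔS = 0: S: 1 → 0 — ✗.
Rule(s) violated: parity, ΔS, ΔL, ΔJ.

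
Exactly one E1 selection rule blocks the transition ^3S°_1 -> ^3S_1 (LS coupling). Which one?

the L=0 ↔ L=0 exclusion

Initial level: S=1, L=0, J=1, parity odd. Final level: S=1, L=0, J=1, parity even.
ΔS = 0: S: 1 → 1 — ok.
ΔJ = 0, ±1 (not J=0↔0): J: 1 → 1, ΔJ = +0 — ok.
ΔL = 0, ±1 (not L=0↔0): L: 0 → 0, ΔL = +0 — fails.
Parity must change: odd → even — ok.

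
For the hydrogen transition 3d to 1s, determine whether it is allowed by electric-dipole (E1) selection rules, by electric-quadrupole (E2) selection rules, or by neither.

E2

Δl = 0 − 2 = -2; l_i + l_f = 2.
E1 (Δl = ±1): not satisfied.
E2 (Δl = 0,±2, l_i+l_f ≥ 2): satisfied.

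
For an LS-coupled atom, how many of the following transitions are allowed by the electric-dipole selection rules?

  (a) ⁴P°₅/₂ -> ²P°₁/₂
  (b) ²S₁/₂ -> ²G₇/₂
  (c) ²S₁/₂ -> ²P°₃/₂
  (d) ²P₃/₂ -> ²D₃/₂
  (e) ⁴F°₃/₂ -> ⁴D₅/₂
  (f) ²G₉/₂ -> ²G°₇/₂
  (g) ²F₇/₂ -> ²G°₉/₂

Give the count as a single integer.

4

(a) forbidden (parity, ΔS, ΔJ fail)
(b) forbidden (parity, ΔL, ΔJ fail)
(c) allowed
(d) forbidden (parity fails)
(e) allowed
(f) allowed
(g) allowed
Total allowed: 4 of 7.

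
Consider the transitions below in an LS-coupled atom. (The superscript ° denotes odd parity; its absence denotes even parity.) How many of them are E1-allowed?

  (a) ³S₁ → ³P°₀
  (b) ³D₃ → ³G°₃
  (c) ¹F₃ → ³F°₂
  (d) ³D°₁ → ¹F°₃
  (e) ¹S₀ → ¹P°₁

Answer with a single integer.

(a) allowed
(b) forbidden (ΔL fails)
(c) forbidden (ΔS fails)
(d) forbidden (parity, ΔS, ΔJ fail)
(e) allowed
Total allowed: 2 of 5.

2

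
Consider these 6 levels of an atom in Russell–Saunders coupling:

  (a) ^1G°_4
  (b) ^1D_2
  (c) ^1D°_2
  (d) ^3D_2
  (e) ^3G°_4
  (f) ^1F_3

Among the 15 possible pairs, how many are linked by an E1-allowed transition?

(a)–(b): forbidden (ΔL, ΔJ).
(a)–(c): forbidden (parity, ΔL, ΔJ).
(a)–(d): forbidden (ΔS, ΔL, ΔJ).
(a)–(e): forbidden (parity, ΔS).
(a)–(f): allowed.
(b)–(c): allowed.
(b)–(d): forbidden (parity, ΔS).
(b)–(e): forbidden (ΔS, ΔL, ΔJ).
(b)–(f): forbidden (parity).
(c)–(d): forbidden (ΔS).
(c)–(e): forbidden (parity, ΔS, ΔL, ΔJ).
(c)–(f): allowed.
(d)–(e): forbidden (ΔL, ΔJ).
(d)–(f): forbidden (parity, ΔS).
(e)–(f): forbidden (ΔS).
Allowed pairs: 3 of 15.

3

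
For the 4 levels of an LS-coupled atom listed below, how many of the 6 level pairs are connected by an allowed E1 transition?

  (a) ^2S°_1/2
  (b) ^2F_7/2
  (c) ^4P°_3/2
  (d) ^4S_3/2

1

(a)–(b): forbidden (ΔL, ΔJ).
(a)–(c): forbidden (parity, ΔS).
(a)–(d): forbidden (ΔS, ΔL).
(b)–(c): forbidden (ΔS, ΔL, ΔJ).
(b)–(d): forbidden (parity, ΔS, ΔL, ΔJ).
(c)–(d): allowed.
Allowed pairs: 1 of 6.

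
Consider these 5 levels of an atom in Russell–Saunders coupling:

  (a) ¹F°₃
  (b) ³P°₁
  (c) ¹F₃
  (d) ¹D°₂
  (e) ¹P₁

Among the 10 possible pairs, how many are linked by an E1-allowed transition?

3

(a)–(b): forbidden (parity, ΔS, ΔL, ΔJ).
(a)–(c): allowed.
(a)–(d): forbidden (parity).
(a)–(e): forbidden (ΔL, ΔJ).
(b)–(c): forbidden (ΔS, ΔL, ΔJ).
(b)–(d): forbidden (parity, ΔS).
(b)–(e): forbidden (ΔS).
(c)–(d): allowed.
(c)–(e): forbidden (parity, ΔL, ΔJ).
(d)–(e): allowed.
Allowed pairs: 3 of 10.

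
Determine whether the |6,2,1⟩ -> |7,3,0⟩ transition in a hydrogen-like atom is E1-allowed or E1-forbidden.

allowed

Initial l = 2, final l = 3, so Δl = +1. E1 requires Δl = ±1: ok.
m_l: 1 → 0 (Δm_l = -1). |Δm_l| ≤ 1 ok.
All E1 selection rules are satisfied.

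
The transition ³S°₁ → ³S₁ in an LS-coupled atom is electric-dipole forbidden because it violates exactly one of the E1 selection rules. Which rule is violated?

the L=0 ↔ L=0 exclusion

Initial level: S=1, L=0, J=1, parity odd. Final level: S=1, L=0, J=1, parity even.
Parity must change: odd → even — ✓.
ΔS = 0: S: 1 → 1 — ✓.
ΔL = 0, ±1 (not L=0↔0): L: 0 → 0, ΔL = +0 — ✗.
ΔJ = 0, ±1 (not J=0↔0): J: 1 → 1, ΔJ = +0 — ✓.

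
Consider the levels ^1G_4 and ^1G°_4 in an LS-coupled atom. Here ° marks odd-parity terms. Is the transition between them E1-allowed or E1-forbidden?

ΔJ = 0, ±1 (not J=0↔0): J: 4 → 4, ΔJ = +0 — ✓.
Parity must change: even → odd — ✓.
ΔS = 0: S: 0 → 0 — ✓.
ΔL = 0, ±1 (not L=0↔0): L: 4 → 4, ΔL = +0 — ✓.
All four E1 rules are satisfied.

allowed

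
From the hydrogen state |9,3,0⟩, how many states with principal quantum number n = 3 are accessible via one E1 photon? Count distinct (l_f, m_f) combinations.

E1 requires Δl = ±1, so l_f ∈ {2, 4}; with 0 ≤ l_f ≤ n_f−1 = 2, the allowed l_f values are {2}.
For l_f = 2: m_f ∈ {m_i−1, m_i, m_i+1} ∩ [−2, 2] = {-1, 0, 1} → 3 states.
Total: 3.

3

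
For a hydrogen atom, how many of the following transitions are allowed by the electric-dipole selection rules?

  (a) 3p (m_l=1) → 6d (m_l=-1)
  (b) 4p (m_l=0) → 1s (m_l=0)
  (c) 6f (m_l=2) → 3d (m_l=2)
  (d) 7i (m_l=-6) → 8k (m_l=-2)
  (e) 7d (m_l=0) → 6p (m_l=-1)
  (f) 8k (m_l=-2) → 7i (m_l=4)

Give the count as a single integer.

3

(a) forbidden — Δm_l = -2 (E1 requires Δm_l = 0, ±1)
(b) allowed
(c) allowed
(d) forbidden — Δm_l = +4 (E1 requires Δm_l = 0, ±1)
(e) allowed
(f) forbidden — Δm_l = +6 (E1 requires Δm_l = 0, ±1)
Total allowed: 3 of 6.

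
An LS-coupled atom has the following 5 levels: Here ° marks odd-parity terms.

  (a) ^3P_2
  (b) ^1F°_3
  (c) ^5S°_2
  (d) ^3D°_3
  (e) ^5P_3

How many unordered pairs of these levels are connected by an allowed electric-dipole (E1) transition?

(a)–(b): forbidden (ΔS, ΔL).
(a)–(c): forbidden (ΔS).
(a)–(d): allowed.
(a)–(e): forbidden (parity, ΔS).
(b)–(c): forbidden (parity, ΔS, ΔL).
(b)–(d): forbidden (parity, ΔS).
(b)–(e): forbidden (ΔS, ΔL).
(c)–(d): forbidden (parity, ΔS, ΔL).
(c)–(e): allowed.
(d)–(e): forbidden (ΔS).
Allowed pairs: 2 of 10.

2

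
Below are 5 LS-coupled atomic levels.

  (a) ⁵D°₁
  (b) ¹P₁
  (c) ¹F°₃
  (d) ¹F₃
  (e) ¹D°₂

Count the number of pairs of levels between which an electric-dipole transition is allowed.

3

(a)–(b): forbidden (ΔS).
(a)–(c): forbidden (parity, ΔS, ΔJ).
(a)–(d): forbidden (ΔS, ΔJ).
(a)–(e): forbidden (parity, ΔS).
(b)–(c): forbidden (ΔL, ΔJ).
(b)–(d): forbidden (parity, ΔL, ΔJ).
(b)–(e): allowed.
(c)–(d): allowed.
(c)–(e): forbidden (parity).
(d)–(e): allowed.
Allowed pairs: 3 of 10.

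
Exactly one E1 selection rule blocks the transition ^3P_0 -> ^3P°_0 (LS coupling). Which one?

the J=0 ↔ J=0 exclusion

Reading off the term symbols: S 1→1, L 1→1, J 0→0, parity even→odd.
Parity must change: even → odd — passes.
ΔS = 0: S: 1 → 1 — passes.
ΔL = 0, ±1 (not L=0↔0): L: 1 → 1, ΔL = +0 — passes.
ΔJ = 0, ±1 (not J=0↔0): J: 0 → 0, ΔJ = +0 — fails.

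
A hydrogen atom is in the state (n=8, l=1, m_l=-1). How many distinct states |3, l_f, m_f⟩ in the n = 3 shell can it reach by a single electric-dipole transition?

4

E1 requires Δl = ±1, so l_f ∈ {0, 2}; with 0 ≤ l_f ≤ n_f−1 = 2, the allowed l_f values are {0, 2}.
For l_f = 0: m_f ∈ {m_i−1, m_i, m_i+1} ∩ [−0, 0] = {0} → 1 state.
For l_f = 2: m_f ∈ {m_i−1, m_i, m_i+1} ∩ [−2, 2] = {-2, -1, 0} → 3 states.
Total: 4.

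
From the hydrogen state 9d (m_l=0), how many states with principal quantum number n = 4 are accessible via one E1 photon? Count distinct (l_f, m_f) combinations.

E1 requires Δl = ±1, so l_f ∈ {1, 3}; with 0 ≤ l_f ≤ n_f−1 = 3, the allowed l_f values are {1, 3}.
For l_f = 1: m_f ∈ {m_i−1, m_i, m_i+1} ∩ [−1, 1] = {-1, 0, 1} → 3 states.
For l_f = 3: m_f ∈ {m_i−1, m_i, m_i+1} ∩ [−3, 3] = {-1, 0, 1} → 3 states.
Total: 6.

6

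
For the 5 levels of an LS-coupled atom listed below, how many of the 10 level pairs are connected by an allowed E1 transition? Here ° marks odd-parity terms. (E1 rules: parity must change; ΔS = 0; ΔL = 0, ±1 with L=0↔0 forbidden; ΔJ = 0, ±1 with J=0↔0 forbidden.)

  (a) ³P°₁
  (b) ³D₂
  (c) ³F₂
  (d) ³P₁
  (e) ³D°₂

(a)–(b): allowed.
(a)–(c): forbidden (ΔL).
(a)–(d): allowed.
(a)–(e): forbidden (parity).
(b)–(c): forbidden (parity).
(b)–(d): forbidden (parity).
(b)–(e): allowed.
(c)–(d): forbidden (parity, ΔL).
(c)–(e): allowed.
(d)–(e): allowed.
Allowed pairs: 5 of 10.

5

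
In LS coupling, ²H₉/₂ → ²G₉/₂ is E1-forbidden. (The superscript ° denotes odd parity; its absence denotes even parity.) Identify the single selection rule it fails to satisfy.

Reading off the term symbols: S 1/2→1/2, L 5→4, J 9/2→9/2, parity even→even.
ΔS = 0: S: 1/2 → 1/2 — satisfied.
ΔL = 0, ±1 (not L=0↔0): L: 5 → 4, ΔL = -1 — satisfied.
Parity must change: even → even — violated.
ΔJ = 0, ±1 (not J=0↔0): J: 9/2 → 9/2, ΔJ = +0 — satisfied.

parity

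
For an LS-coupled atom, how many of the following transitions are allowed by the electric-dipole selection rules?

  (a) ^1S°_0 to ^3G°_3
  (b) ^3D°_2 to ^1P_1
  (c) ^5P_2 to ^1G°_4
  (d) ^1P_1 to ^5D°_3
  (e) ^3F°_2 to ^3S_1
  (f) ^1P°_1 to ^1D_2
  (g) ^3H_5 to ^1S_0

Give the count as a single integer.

(a) forbidden (parity, ΔS, ΔL, ΔJ fail)
(b) forbidden (ΔS fails)
(c) forbidden (ΔS, ΔL, ΔJ fail)
(d) forbidden (ΔS, ΔJ fail)
(e) forbidden (ΔL fails)
(f) allowed
(g) forbidden (parity, ΔS, ΔL, ΔJ fail)
Total allowed: 1 of 7.

1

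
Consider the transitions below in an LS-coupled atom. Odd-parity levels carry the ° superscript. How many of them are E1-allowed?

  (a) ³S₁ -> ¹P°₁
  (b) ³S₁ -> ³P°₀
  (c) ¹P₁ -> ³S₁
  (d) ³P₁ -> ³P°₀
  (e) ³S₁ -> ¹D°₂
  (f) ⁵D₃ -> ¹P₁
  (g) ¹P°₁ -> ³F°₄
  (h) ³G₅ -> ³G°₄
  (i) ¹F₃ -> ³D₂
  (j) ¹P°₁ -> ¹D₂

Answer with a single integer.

4

(a) forbidden (ΔS fails)
(b) allowed
(c) forbidden (parity, ΔS fail)
(d) allowed
(e) forbidden (ΔS, ΔL fail)
(f) forbidden (parity, ΔS, ΔJ fail)
(g) forbidden (parity, ΔS, ΔL, ΔJ fail)
(h) allowed
(i) forbidden (parity, ΔS fail)
(j) allowed
Total allowed: 4 of 10.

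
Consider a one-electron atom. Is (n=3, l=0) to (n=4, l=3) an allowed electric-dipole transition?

forbidden

Initial l = 0, final l = 3, so Δl = +3. E1 requires Δl = ±1: fails.
The transition is electric-dipole forbidden.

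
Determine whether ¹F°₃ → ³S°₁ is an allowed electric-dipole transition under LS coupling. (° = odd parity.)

forbidden

Parity must change: odd → odd — fails.
ΔS = 0: S: 0 → 1 — fails.
ΔL = 0, ±1 (not L=0↔0): L: 3 → 0, ΔL = -3 — fails.
ΔJ = 0, ±1 (not J=0↔0): J: 3 → 1, ΔJ = -2 — fails.
Rule(s) violated: parity, ΔS, ΔL, ΔJ.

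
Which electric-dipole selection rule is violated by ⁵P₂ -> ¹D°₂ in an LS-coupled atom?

Reading off the term symbols: S 2→0, L 1→2, J 2→2, parity even→odd.
Parity must change: even → odd — ok.
ΔS = 0: S: 2 → 0 — fails.
ΔL = 0, ±1 (not L=0↔0): L: 1 → 2, ΔL = +1 — ok.
ΔJ = 0, ±1 (not J=0↔0): J: 2 → 2, ΔJ = +0 — ok.

the ΔS = 0 rule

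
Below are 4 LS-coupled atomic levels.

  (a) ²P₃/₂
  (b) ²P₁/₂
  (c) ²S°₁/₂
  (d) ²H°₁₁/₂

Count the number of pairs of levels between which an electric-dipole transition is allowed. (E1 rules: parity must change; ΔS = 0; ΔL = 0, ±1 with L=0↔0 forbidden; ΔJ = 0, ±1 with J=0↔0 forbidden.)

(a)–(b): forbidden (parity).
(a)–(c): allowed.
(a)–(d): forbidden (ΔL, ΔJ).
(b)–(c): allowed.
(b)–(d): forbidden (ΔL, ΔJ).
(c)–(d): forbidden (parity, ΔL, ΔJ).
Allowed pairs: 2 of 6.

2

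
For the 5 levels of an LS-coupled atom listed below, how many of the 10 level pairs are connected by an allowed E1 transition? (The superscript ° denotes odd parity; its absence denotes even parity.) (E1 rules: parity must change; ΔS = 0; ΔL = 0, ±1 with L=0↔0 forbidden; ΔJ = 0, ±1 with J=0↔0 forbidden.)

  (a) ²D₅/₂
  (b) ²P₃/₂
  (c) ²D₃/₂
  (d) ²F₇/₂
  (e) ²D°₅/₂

(a)–(b): forbidden (parity).
(a)–(c): forbidden (parity).
(a)–(d): forbidden (parity).
(a)–(e): allowed.
(b)–(c): forbidden (parity).
(b)–(d): forbidden (parity, ΔL, ΔJ).
(b)–(e): allowed.
(c)–(d): forbidden (parity, ΔJ).
(c)–(e): allowed.
(d)–(e): allowed.
Allowed pairs: 4 of 10.

4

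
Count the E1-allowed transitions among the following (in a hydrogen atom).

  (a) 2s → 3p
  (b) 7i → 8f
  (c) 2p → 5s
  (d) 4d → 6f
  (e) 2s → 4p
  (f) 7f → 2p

(a) allowed
(b) forbidden — Δl = -3 (E1 requires Δl = ±1)
(c) allowed
(d) allowed
(e) allowed
(f) forbidden — Δl = -2 (E1 requires Δl = ±1)
Total allowed: 4 of 6.

4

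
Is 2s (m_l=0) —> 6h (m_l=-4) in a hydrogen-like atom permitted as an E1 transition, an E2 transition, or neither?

neither

Δl = 5 − 0 = +5; l_i + l_f = 5.
Δm_l = -4.
E1 (Δl = ±1, |Δm_l| ≤ 1): not satisfied.
E2 (Δl = 0,±2, l_i+l_f ≥ 2, |Δm_l| ≤ 2): not satisfied.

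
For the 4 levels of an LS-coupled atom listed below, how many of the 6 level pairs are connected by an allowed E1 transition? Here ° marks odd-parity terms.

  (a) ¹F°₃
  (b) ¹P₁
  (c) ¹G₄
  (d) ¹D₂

(a)–(b): forbidden (ΔL, ΔJ).
(a)–(c): allowed.
(a)–(d): allowed.
(b)–(c): forbidden (parity, ΔL, ΔJ).
(b)–(d): forbidden (parity).
(c)–(d): forbidden (parity, ΔL, ΔJ).
Allowed pairs: 2 of 6.

2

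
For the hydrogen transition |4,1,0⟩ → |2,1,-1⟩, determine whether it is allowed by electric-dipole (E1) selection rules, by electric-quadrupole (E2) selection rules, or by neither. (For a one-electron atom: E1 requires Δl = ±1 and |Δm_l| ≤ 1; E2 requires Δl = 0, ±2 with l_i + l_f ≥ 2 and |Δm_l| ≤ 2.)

Δl = 1 − 1 = +0; l_i + l_f = 2.
Δm_l = -1.
E1 (Δl = ±1, |Δm_l| ≤ 1): not satisfied.
E2 (Δl = 0,±2, l_i+l_f ≥ 2, |Δm_l| ≤ 2): satisfied.

E2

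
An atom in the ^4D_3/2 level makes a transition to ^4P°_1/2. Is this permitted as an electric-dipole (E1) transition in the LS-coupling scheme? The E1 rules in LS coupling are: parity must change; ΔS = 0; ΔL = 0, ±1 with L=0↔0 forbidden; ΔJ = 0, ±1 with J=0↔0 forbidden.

Reading off the term symbols: S 3/2→3/2, L 2→1, J 3/2→1/2, parity even→odd.
ΔL = 0, ±1 (not L=0↔0): L: 2 → 1, ΔL = -1 — ok.
ΔJ = 0, ±1 (not J=0↔0): J: 3/2 → 1/2, ΔJ = -1 — ok.
Parity must change: even → odd — ok.
ΔS = 0: S: 3/2 → 3/2 — ok.
All four E1 rules are satisfied.

allowed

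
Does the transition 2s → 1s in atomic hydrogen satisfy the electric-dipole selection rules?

forbidden

Δl = 0 − 0 = +0; the E1 rule Δl = ±1 is ✗.
The transition is electric-dipole forbidden.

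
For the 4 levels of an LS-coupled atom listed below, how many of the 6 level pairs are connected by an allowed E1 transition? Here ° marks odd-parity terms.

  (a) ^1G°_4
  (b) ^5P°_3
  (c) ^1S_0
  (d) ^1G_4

1

(a)–(b): forbidden (parity, ΔS, ΔL).
(a)–(c): forbidden (ΔL, ΔJ).
(a)–(d): allowed.
(b)–(c): forbidden (ΔS, ΔJ).
(b)–(d): forbidden (ΔS, ΔL).
(c)–(d): forbidden (parity, ΔL, ΔJ).
Allowed pairs: 1 of 6.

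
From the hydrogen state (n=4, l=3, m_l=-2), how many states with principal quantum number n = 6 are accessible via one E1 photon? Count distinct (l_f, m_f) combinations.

E1 requires Δl = ±1, so l_f ∈ {2, 4}; with 0 ≤ l_f ≤ n_f−1 = 5, the allowed l_f values are {2, 4}.
For l_f = 2: m_f ∈ {m_i−1, m_i, m_i+1} ∩ [−2, 2] = {-2, -1} → 2 states.
For l_f = 4: m_f ∈ {m_i−1, m_i, m_i+1} ∩ [−4, 4] = {-3, -2, -1} → 3 states.
Total: 5.

5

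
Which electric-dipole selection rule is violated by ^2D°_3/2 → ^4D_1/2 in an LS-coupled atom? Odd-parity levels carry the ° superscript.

the ΔS = 0 rule

Reading off the term symbols: S 1/2→3/2, L 2→2, J 3/2→1/2, parity odd→even.
ΔS = 0: S: 1/2 → 3/2 — ✗.
ΔL = 0, ±1 (not L=0↔0): L: 2 → 2, ΔL = +0 — ✓.
ΔJ = 0, ±1 (not J=0↔0): J: 3/2 → 1/2, ΔJ = -1 — ✓.
Parity must change: odd → even — ✓.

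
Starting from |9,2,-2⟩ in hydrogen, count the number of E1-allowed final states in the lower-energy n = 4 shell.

4

E1 requires Δl = ±1, so l_f ∈ {1, 3}; with 0 ≤ l_f ≤ n_f−1 = 3, the allowed l_f values are {1, 3}.
For l_f = 1: m_f ∈ {m_i−1, m_i, m_i+1} ∩ [−1, 1] = {-1} → 1 state.
For l_f = 3: m_f ∈ {m_i−1, m_i, m_i+1} ∩ [−3, 3] = {-3, -2, -1} → 3 states.
Total: 4.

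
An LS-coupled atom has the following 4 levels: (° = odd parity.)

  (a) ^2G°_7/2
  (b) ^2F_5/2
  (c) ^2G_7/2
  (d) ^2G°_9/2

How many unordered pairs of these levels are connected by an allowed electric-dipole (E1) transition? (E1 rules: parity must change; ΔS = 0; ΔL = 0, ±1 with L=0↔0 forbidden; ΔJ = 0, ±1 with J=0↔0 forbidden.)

3

(a)–(b): allowed.
(a)–(c): allowed.
(a)–(d): forbidden (parity).
(b)–(c): forbidden (parity).
(b)–(d): forbidden (ΔJ).
(c)–(d): allowed.
Allowed pairs: 3 of 6.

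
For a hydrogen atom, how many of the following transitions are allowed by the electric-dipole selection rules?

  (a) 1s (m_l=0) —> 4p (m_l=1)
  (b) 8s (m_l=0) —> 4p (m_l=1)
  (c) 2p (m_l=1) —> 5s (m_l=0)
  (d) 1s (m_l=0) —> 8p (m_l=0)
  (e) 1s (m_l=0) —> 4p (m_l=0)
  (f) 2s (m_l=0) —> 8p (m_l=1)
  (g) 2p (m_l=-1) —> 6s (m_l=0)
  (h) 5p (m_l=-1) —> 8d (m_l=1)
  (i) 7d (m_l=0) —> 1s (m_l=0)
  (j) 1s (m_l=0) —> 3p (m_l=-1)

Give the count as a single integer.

8

(a) allowed
(b) allowed
(c) allowed
(d) allowed
(e) allowed
(f) allowed
(g) allowed
(h) forbidden — Δm_l = +2 (E1 requires Δm_l = 0, ±1)
(i) forbidden — Δl = -2 (E1 requires Δl = ±1)
(j) allowed
Total allowed: 8 of 10.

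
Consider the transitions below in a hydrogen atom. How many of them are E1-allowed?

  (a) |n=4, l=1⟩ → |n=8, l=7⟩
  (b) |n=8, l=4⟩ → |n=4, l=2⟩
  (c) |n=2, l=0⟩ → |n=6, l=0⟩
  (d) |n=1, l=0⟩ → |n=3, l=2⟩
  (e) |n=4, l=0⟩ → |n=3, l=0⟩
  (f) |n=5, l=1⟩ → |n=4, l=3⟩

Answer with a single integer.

0

(a) forbidden — Δl = +6 (E1 requires Δl = ±1)
(b) forbidden — Δl = -2 (E1 requires Δl = ±1)
(c) forbidden — Δl = +0 (E1 requires Δl = ±1)
(d) forbidden — Δl = +2 (E1 requires Δl = ±1)
(e) forbidden — Δl = +0 (E1 requires Δl = ±1)
(f) forbidden — Δl = +2 (E1 requires Δl = ±1)
Total allowed: 0 of 6.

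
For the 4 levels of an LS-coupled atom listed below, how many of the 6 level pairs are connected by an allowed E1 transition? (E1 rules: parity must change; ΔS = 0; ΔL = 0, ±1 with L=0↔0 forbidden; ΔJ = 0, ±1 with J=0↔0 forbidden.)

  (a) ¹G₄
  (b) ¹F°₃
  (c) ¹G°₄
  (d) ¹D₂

3

(a)–(b): allowed.
(a)–(c): allowed.
(a)–(d): forbidden (parity, ΔL, ΔJ).
(b)–(c): forbidden (parity).
(b)–(d): allowed.
(c)–(d): forbidden (ΔL, ΔJ).
Allowed pairs: 3 of 6.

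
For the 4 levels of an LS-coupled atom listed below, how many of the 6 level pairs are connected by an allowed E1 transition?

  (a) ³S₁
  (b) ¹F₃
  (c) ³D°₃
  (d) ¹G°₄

(a)–(b): forbidden (parity, ΔS, ΔL, ΔJ).
(a)–(c): forbidden (ΔL, ΔJ).
(a)–(d): forbidden (ΔS, ΔL, ΔJ).
(b)–(c): forbidden (ΔS).
(b)–(d): allowed.
(c)–(d): forbidden (parity, ΔS, ΔL).
Allowed pairs: 1 of 6.

1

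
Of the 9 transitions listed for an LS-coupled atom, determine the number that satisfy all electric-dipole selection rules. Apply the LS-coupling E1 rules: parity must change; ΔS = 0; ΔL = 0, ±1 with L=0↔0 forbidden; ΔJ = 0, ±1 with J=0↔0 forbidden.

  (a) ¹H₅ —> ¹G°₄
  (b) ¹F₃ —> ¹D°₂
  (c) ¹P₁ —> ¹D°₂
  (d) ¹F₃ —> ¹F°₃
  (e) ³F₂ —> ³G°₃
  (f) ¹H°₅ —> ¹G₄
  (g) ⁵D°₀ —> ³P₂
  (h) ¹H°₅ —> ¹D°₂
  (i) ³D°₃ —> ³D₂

(a) allowed
(b) allowed
(c) allowed
(d) allowed
(e) allowed
(f) allowed
(g) forbidden (ΔS, ΔJ fail)
(h) forbidden (parity, ΔL, ΔJ fail)
(i) allowed
Total allowed: 7 of 9.

7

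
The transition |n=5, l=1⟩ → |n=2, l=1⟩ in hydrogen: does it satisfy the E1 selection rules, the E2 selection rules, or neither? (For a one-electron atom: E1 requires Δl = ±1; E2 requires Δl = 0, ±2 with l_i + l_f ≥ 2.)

E2

Δl = 1 − 1 = +0; l_i + l_f = 2.
E1 (Δl = ±1): not satisfied.
E2 (Δl = 0,±2, l_i+l_f ≥ 2): satisfied.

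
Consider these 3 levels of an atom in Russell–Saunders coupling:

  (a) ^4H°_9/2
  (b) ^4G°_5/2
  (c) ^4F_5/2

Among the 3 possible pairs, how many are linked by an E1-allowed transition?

1

(a)–(b): forbidden (parity, ΔJ).
(a)–(c): forbidden (ΔL, ΔJ).
(b)–(c): allowed.
Allowed pairs: 1 of 3.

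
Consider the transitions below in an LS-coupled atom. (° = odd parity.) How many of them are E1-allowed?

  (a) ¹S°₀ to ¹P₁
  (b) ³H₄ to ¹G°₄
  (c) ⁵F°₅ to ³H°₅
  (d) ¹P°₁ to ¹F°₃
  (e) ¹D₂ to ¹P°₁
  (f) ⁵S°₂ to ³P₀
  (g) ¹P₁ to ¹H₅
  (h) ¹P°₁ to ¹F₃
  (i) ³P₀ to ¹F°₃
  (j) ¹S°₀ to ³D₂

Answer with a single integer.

(a) allowed
(b) forbidden (ΔS fails)
(c) forbidden (parity, ΔS, ΔL fail)
(d) forbidden (parity, ΔL, ΔJ fail)
(e) allowed
(f) forbidden (ΔS, ΔJ fail)
(g) forbidden (parity, ΔL, ΔJ fail)
(h) forbidden (ΔL, ΔJ fail)
(i) forbidden (ΔS, ΔL, ΔJ fail)
(j) forbidden (ΔS, ΔL, ΔJ fail)
Total allowed: 2 of 10.

2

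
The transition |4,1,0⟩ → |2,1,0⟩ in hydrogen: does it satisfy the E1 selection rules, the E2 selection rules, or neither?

Δl = 1 − 1 = +0; l_i + l_f = 2.
Δm_l = +0.
E1 (Δl = ±1, |Δm_l| ≤ 1): not satisfied.
E2 (Δl = 0,±2, l_i+l_f ≥ 2, |Δm_l| ≤ 2): satisfied.

E2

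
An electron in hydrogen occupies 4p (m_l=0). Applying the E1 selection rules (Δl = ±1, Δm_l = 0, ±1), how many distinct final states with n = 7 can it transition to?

E1 requires Δl = ±1, so l_f ∈ {0, 2}; with 0 ≤ l_f ≤ n_f−1 = 6, the allowed l_f values are {0, 2}.
For l_f = 0: m_f ∈ {m_i−1, m_i, m_i+1} ∩ [−0, 0] = {0} → 1 state.
For l_f = 2: m_f ∈ {m_i−1, m_i, m_i+1} ∩ [−2, 2] = {-1, 0, 1} → 3 states.
Total: 4.

4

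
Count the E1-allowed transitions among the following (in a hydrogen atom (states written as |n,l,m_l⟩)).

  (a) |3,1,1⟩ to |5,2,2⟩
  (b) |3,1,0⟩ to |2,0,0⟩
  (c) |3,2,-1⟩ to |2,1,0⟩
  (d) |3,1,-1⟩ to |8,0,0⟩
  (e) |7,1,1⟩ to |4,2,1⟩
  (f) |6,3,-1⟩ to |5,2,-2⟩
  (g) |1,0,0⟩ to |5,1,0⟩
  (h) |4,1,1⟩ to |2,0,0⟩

(a) allowed
(b) allowed
(c) allowed
(d) allowed
(e) allowed
(f) allowed
(g) allowed
(h) allowed
Total allowed: 8 of 8.

8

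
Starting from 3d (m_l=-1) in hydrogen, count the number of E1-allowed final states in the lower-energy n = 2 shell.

2

E1 requires Δl = ±1, so l_f ∈ {1, 3}; with 0 ≤ l_f ≤ n_f−1 = 1, the allowed l_f values are {1}.
For l_f = 1: m_f ∈ {m_i−1, m_i, m_i+1} ∩ [−1, 1] = {-1, 0} → 2 states.
Total: 2.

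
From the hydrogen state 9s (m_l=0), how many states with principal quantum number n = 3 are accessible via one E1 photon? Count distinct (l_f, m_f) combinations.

3

E1 requires Δl = ±1, so l_f ∈ {-1, 1}; with 0 ≤ l_f ≤ n_f−1 = 2, the allowed l_f values are {1}.
For l_f = 1: m_f ∈ {m_i−1, m_i, m_i+1} ∩ [−1, 1] = {-1, 0, 1} → 3 states.
Total: 3.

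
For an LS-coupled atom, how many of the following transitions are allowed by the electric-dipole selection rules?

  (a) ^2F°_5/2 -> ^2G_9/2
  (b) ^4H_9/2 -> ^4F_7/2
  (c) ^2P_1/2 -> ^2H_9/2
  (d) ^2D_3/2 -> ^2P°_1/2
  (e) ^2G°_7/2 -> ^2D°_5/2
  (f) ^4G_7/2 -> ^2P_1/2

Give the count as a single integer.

(a) forbidden (ΔJ fails)
(b) forbidden (parity, ΔL fail)
(c) forbidden (parity, ΔL, ΔJ fail)
(d) allowed
(e) forbidden (parity, ΔL fail)
(f) forbidden (parity, ΔS, ΔL, ΔJ fail)
Total allowed: 1 of 6.

1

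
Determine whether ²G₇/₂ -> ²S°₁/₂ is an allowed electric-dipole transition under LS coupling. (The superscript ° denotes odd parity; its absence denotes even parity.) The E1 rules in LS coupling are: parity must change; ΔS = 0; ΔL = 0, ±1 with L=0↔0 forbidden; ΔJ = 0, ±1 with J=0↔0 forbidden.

Initial level: S=1/2, L=4, J=7/2, parity even. Final level: S=1/2, L=0, J=1/2, parity odd.
Parity must change: even → odd — ✓.
ΔS = 0: S: 1/2 → 1/2 — ✓.
ΔL = 0, ±1 (not L=0↔0): L: 4 → 0, ΔL = -4 — ✗.
ΔJ = 0, ±1 (not J=0↔0): J: 7/2 → 1/2, ΔJ = -3 — ✗.
Rule(s) violated: ΔL, ΔJ.

forbidden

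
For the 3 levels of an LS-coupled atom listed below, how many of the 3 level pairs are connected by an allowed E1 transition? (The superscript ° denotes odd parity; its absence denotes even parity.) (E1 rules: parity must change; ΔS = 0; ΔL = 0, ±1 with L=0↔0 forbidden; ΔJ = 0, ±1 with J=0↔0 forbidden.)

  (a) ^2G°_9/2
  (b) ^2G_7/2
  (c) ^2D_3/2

1

(a)–(b): allowed.
(a)–(c): forbidden (ΔL, ΔJ).
(b)–(c): forbidden (parity, ΔL, ΔJ).
Allowed pairs: 1 of 3.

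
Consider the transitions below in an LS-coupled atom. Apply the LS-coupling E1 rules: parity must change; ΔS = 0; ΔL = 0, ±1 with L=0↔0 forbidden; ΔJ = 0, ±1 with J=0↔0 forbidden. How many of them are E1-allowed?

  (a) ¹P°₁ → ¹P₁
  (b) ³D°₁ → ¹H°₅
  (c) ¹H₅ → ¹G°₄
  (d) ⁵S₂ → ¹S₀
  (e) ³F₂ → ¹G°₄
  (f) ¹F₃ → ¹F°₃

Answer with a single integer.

3

(a) allowed
(b) forbidden (parity, ΔS, ΔL, ΔJ fail)
(c) allowed
(d) forbidden (parity, ΔS, ΔL, ΔJ fail)
(e) forbidden (ΔS, ΔJ fail)
(f) allowed
Total allowed: 3 of 6.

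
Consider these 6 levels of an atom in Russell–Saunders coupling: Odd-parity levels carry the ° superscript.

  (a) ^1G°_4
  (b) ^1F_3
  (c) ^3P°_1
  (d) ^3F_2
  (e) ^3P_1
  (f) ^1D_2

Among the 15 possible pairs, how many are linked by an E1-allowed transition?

(a)–(b): allowed.
(a)–(c): forbidden (parity, ΔS, ΔL, ΔJ).
(a)–(d): forbidden (ΔS, ΔJ).
(a)–(e): forbidden (ΔS, ΔL, ΔJ).
(a)–(f): forbidden (ΔL, ΔJ).
(b)–(c): forbidden (ΔS, ΔL, ΔJ).
(b)–(d): forbidden (parity, ΔS).
(b)–(e): forbidden (parity, ΔS, ΔL, ΔJ).
(b)–(f): forbidden (parity).
(c)–(d): forbidden (ΔL).
(c)–(e): allowed.
(c)–(f): forbidden (ΔS).
(d)–(e): forbidden (parity, ΔL).
(d)–(f): forbidden (parity, ΔS).
(e)–(f): forbidden (parity, ΔS).
Allowed pairs: 2 of 15.

2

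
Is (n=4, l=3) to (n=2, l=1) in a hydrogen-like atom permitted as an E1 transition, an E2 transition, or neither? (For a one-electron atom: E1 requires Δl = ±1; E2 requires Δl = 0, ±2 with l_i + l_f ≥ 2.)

E2

Δl = 1 − 3 = -2; l_i + l_f = 4.
E1 (Δl = ±1): not satisfied.
E2 (Δl = 0,±2, l_i+l_f ≥ 2): satisfied.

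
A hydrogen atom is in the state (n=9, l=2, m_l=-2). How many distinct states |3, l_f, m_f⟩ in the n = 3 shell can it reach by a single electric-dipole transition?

1

E1 requires Δl = ±1, so l_f ∈ {1, 3}; with 0 ≤ l_f ≤ n_f−1 = 2, the allowed l_f values are {1}.
For l_f = 1: m_f ∈ {m_i−1, m_i, m_i+1} ∩ [−1, 1] = {-1} → 1 state.
Total: 1.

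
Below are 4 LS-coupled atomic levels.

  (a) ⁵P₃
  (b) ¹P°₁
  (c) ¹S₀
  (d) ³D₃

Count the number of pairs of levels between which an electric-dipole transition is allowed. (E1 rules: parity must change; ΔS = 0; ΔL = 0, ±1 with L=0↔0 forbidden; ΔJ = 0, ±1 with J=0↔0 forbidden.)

1

(a)–(b): forbidden (ΔS, ΔJ).
(a)–(c): forbidden (parity, ΔS, ΔJ).
(a)–(d): forbidden (parity, ΔS).
(b)–(c): allowed.
(b)–(d): forbidden (ΔS, ΔJ).
(c)–(d): forbidden (parity, ΔS, ΔL, ΔJ).
Allowed pairs: 1 of 6.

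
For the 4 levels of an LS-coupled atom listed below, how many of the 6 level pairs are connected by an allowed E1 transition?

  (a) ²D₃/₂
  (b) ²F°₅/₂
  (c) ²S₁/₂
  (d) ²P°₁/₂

3

(a)–(b): allowed.
(a)–(c): forbidden (parity, ΔL).
(a)–(d): allowed.
(b)–(c): forbidden (ΔL, ΔJ).
(b)–(d): forbidden (parity, ΔL, ΔJ).
(c)–(d): allowed.
Allowed pairs: 3 of 6.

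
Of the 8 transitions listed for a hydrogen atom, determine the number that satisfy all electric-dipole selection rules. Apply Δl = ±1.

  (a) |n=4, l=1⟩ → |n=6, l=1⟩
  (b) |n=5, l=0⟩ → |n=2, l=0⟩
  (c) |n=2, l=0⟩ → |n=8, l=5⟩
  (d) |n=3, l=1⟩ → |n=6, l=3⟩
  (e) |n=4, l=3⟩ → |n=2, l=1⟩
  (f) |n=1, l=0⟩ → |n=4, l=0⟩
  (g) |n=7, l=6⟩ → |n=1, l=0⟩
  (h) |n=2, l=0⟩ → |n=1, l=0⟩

0

(a) forbidden — Δl = +0 (E1 requires Δl = ±1)
(b) forbidden — Δl = +0 (E1 requires Δl = ±1)
(c) forbidden — Δl = +5 (E1 requires Δl = ±1)
(d) forbidden — Δl = +2 (E1 requires Δl = ±1)
(e) forbidden — Δl = -2 (E1 requires Δl = ±1)
(f) forbidden — Δl = +0 (E1 requires Δl = ±1)
(g) forbidden — Δl = -6 (E1 requires Δl = ±1)
(h) forbidden — Δl = +0 (E1 requires Δl = ±1)
Total allowed: 0 of 8.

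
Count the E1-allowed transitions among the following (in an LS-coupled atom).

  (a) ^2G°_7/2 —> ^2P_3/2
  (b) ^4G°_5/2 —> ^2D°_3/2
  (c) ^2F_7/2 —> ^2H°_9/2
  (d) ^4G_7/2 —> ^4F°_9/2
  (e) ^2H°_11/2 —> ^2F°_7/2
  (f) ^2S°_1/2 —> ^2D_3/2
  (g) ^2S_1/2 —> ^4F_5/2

1

(a) forbidden (ΔL, ΔJ fail)
(b) forbidden (parity, ΔS, ΔL fail)
(c) forbidden (ΔL fails)
(d) allowed
(e) forbidden (parity, ΔL, ΔJ fail)
(f) forbidden (ΔL fails)
(g) forbidden (parity, ΔS, ΔL, ΔJ fail)
Total allowed: 1 of 7.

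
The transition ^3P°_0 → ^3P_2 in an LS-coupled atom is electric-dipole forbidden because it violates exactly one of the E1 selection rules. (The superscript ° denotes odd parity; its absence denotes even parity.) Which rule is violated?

Parity must change: odd → even — ok.
ΔS = 0: S: 1 → 1 — ok.
ΔL = 0, ±1 (not L=0↔0): L: 1 → 1, ΔL = +0 — ok.
ΔJ = 0, ±1 (not J=0↔0): J: 0 → 2, ΔJ = +2 — fails.

the ΔJ = 0, ±1 rule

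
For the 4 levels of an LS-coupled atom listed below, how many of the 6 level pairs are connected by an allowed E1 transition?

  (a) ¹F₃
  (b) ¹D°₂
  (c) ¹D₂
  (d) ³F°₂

2

(a)–(b): allowed.
(a)–(c): forbidden (parity).
(a)–(d): forbidden (ΔS).
(b)–(c): allowed.
(b)–(d): forbidden (parity, ΔS).
(c)–(d): forbidden (ΔS).
Allowed pairs: 2 of 6.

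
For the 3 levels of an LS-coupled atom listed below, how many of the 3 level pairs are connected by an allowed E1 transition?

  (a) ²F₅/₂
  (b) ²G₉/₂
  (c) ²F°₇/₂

(a)–(b): forbidden (parity, ΔJ).
(a)–(c): allowed.
(b)–(c): allowed.
Allowed pairs: 2 of 3.

2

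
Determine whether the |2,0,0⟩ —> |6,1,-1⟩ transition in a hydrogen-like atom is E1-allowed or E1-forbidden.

allowed

Initial l = 0, final l = 1, so Δl = +1. E1 requires Δl = ±1: passes.
Δm_l = -1 − (0) = -1. E1 requires Δm_l = 0, ±1: passes.
All E1 selection rules are satisfied.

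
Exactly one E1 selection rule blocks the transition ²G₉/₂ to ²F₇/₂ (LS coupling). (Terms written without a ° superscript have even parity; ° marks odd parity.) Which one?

Parity must change: even → even — fails.
ΔS = 0: S: 1/2 → 1/2 — ok.
ΔL = 0, ±1 (not L=0↔0): L: 4 → 3, ΔL = -1 — ok.
ΔJ = 0, ±1 (not J=0↔0): J: 9/2 → 7/2, ΔJ = -1 — ok.

parity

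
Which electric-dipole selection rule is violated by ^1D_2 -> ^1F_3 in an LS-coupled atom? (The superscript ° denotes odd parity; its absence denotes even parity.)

Parity must change: even → even — ✗.
ΔS = 0: S: 0 → 0 — ✓.
ΔL = 0, ±1 (not L=0↔0): L: 2 → 3, ΔL = +1 — ✓.
ΔJ = 0, ±1 (not J=0↔0): J: 2 → 3, ΔJ = +1 — ✓.

parity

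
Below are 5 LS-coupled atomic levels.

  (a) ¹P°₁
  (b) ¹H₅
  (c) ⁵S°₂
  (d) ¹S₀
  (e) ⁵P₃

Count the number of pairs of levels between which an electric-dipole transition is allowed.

2

(a)–(b): forbidden (ΔL, ΔJ).
(a)–(c): forbidden (parity, ΔS).
(a)–(d): allowed.
(a)–(e): forbidden (ΔS, ΔJ).
(b)–(c): forbidden (ΔS, ΔL, ΔJ).
(b)–(d): forbidden (parity, ΔL, ΔJ).
(b)–(e): forbidden (parity, ΔS, ΔL, ΔJ).
(c)–(d): forbidden (ΔS, ΔL, ΔJ).
(c)–(e): allowed.
(d)–(e): forbidden (parity, ΔS, ΔJ).
Allowed pairs: 2 of 10.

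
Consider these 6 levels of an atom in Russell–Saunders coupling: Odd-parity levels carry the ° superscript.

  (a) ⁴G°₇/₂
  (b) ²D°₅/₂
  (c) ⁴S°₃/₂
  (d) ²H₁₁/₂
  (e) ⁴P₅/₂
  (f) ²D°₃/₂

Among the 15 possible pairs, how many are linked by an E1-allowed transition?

(a)–(b): forbidden (parity, ΔS, ΔL).
(a)–(c): forbidden (parity, ΔL, ΔJ).
(a)–(d): forbidden (ΔS, ΔJ).
(a)–(e): forbidden (ΔL).
(a)–(f): forbidden (parity, ΔS, ΔL, ΔJ).
(b)–(c): forbidden (parity, ΔS, ΔL).
(b)–(d): forbidden (ΔL, ΔJ).
(b)–(e): forbidden (ΔS).
(b)–(f): forbidden (parity).
(c)–(d): forbidden (ΔS, ΔL, ΔJ).
(c)–(e): allowed.
(c)–(f): forbidden (parity, ΔS, ΔL).
(d)–(e): forbidden (parity, ΔS, ΔL, ΔJ).
(d)–(f): forbidden (ΔL, ΔJ).
(e)–(f): forbidden (ΔS).
Allowed pairs: 1 of 15.

1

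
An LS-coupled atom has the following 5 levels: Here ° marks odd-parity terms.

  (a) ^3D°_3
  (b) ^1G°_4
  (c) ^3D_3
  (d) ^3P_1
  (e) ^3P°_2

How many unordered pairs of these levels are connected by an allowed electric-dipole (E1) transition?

(a)–(b): forbidden (parity, ΔS, ΔL).
(a)–(c): allowed.
(a)–(d): forbidden (ΔJ).
(a)–(e): forbidden (parity).
(b)–(c): forbidden (ΔS, ΔL).
(b)–(d): forbidden (ΔS, ΔL, ΔJ).
(b)–(e): forbidden (parity, ΔS, ΔL, ΔJ).
(c)–(d): forbidden (parity, ΔJ).
(c)–(e): allowed.
(d)–(e): allowed.
Allowed pairs: 3 of 10.

3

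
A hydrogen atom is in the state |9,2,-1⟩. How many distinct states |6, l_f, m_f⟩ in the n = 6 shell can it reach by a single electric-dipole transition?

5

E1 requires Δl = ±1, so l_f ∈ {1, 3}; with 0 ≤ l_f ≤ n_f−1 = 5, the allowed l_f values are {1, 3}.
For l_f = 1: m_f ∈ {m_i−1, m_i, m_i+1} ∩ [−1, 1] = {-1, 0} → 2 states.
For l_f = 3: m_f ∈ {m_i−1, m_i, m_i+1} ∩ [−3, 3] = {-2, -1, 0} → 3 states.
Total: 5.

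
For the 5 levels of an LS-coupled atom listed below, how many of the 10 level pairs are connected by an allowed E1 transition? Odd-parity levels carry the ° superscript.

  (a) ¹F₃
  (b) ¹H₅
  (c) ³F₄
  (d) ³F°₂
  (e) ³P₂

0

(a)–(b): forbidden (parity, ΔL, ΔJ).
(a)–(c): forbidden (parity, ΔS).
(a)–(d): forbidden (ΔS).
(a)–(e): forbidden (parity, ΔS, ΔL).
(b)–(c): forbidden (parity, ΔS, ΔL).
(b)–(d): forbidden (ΔS, ΔL, ΔJ).
(b)–(e): forbidden (parity, ΔS, ΔL, ΔJ).
(c)–(d): forbidden (ΔJ).
(c)–(e): forbidden (parity, ΔL, ΔJ).
(d)–(e): forbidden (ΔL).
Allowed pairs: 0 of 10.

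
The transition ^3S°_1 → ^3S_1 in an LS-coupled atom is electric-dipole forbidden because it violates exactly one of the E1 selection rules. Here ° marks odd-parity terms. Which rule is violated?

Parity must change: odd → even — ✓.
ΔS = 0: S: 1 → 1 — ✓.
ΔL = 0, ±1 (not L=0↔0): L: 0 → 0, ΔL = +0 — ✗.
ΔJ = 0, ±1 (not J=0↔0): J: 1 → 1, ΔJ = +0 — ✓.

the L=0 ↔ L=0 exclusion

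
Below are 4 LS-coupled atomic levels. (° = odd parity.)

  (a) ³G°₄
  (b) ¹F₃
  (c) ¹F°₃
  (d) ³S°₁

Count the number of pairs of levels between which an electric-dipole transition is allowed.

(a)–(b): forbidden (ΔS).
(a)–(c): forbidden (parity, ΔS).
(a)–(d): forbidden (parity, ΔL, ΔJ).
(b)–(c): allowed.
(b)–(d): forbidden (ΔS, ΔL, ΔJ).
(c)–(d): forbidden (parity, ΔS, ΔL, ΔJ).
Allowed pairs: 1 of 6.

1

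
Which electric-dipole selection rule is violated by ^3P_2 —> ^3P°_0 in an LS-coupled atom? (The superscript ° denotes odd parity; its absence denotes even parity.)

the ΔJ = 0, ±1 rule

Reading off the term symbols: S 1→1, L 1→1, J 2→0, parity even→odd.
Parity must change: even → odd — satisfied.
ΔJ = 0, ±1 (not J=0↔0): J: 2 → 0, ΔJ = -2 — violated.
ΔS = 0: S: 1 → 1 — satisfied.
ΔL = 0, ±1 (not L=0↔0): L: 1 → 1, ΔL = +0 — satisfied.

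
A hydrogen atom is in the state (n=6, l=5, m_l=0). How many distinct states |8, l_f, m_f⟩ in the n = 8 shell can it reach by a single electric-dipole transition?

E1 requires Δl = ±1, so l_f ∈ {4, 6}; with 0 ≤ l_f ≤ n_f−1 = 7, the allowed l_f values are {4, 6}.
For l_f = 4: m_f ∈ {m_i−1, m_i, m_i+1} ∩ [−4, 4] = {-1, 0, 1} → 3 states.
For l_f = 6: m_f ∈ {m_i−1, m_i, m_i+1} ∩ [−6, 6] = {-1, 0, 1} → 3 states.
Total: 6.

6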